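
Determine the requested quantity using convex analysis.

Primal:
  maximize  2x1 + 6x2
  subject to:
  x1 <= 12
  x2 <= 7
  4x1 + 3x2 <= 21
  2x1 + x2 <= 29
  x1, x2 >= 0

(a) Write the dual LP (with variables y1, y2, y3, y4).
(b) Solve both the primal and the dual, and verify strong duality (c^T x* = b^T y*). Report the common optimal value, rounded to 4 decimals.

The standard primal-dual pair for 'max c^T x s.t. A x <= b, x >= 0' is:
  Dual:  min b^T y  s.t.  A^T y >= c,  y >= 0.

So the dual LP is:
  minimize  12y1 + 7y2 + 21y3 + 29y4
  subject to:
    y1 + 4y3 + 2y4 >= 2
    y2 + 3y3 + y4 >= 6
    y1, y2, y3, y4 >= 0

Solving the primal: x* = (0, 7).
  primal value c^T x* = 42.
Solving the dual: y* = (0, 4.5, 0.5, 0).
  dual value b^T y* = 42.
Strong duality: c^T x* = b^T y*. Confirmed.

42


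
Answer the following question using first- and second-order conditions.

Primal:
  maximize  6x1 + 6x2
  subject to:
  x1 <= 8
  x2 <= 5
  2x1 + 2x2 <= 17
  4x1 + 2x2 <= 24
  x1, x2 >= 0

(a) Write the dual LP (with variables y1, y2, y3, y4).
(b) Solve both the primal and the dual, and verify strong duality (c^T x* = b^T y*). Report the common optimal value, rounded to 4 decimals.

The standard primal-dual pair for 'max c^T x s.t. A x <= b, x >= 0' is:
  Dual:  min b^T y  s.t.  A^T y >= c,  y >= 0.

So the dual LP is:
  minimize  8y1 + 5y2 + 17y3 + 24y4
  subject to:
    y1 + 2y3 + 4y4 >= 6
    y2 + 2y3 + 2y4 >= 6
    y1, y2, y3, y4 >= 0

Solving the primal: x* = (3.5, 5).
  primal value c^T x* = 51.
Solving the dual: y* = (0, 3, 0, 1.5).
  dual value b^T y* = 51.
Strong duality: c^T x* = b^T y*. Confirmed.

51


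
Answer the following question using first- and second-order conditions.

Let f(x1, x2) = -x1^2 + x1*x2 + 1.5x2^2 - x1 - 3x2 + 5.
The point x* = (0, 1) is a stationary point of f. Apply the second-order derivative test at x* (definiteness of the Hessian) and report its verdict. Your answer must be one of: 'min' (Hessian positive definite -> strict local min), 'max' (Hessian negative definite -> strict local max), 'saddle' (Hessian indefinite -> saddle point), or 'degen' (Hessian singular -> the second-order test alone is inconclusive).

Compute the Hessian H = grad^2 f:
  H = [[-2, 1], [1, 3]]
Verify stationarity: grad f(x*) = H x* + g = (0, 0).
Eigenvalues of H: -2.1926, 3.1926.
Eigenvalues have mixed signs, so H is indefinite -> x* is a saddle point.

saddle


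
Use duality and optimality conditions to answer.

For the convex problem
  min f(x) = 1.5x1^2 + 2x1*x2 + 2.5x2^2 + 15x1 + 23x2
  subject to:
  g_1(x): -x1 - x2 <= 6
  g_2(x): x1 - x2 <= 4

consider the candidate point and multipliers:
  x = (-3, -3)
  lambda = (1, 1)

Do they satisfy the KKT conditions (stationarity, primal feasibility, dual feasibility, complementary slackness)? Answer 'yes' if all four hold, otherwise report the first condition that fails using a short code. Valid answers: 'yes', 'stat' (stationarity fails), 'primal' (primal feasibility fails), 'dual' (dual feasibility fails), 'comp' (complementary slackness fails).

Gradient of f: grad f(x) = Q x + c = (0, 2)
Constraint values g_i(x) = a_i^T x - b_i:
  g_1((-3, -3)) = 0
  g_2((-3, -3)) = -4
Stationarity residual: grad f(x) + sum_i lambda_i a_i = (0, 0)
  -> stationarity OK
Primal feasibility (all g_i <= 0): OK
Dual feasibility (all lambda_i >= 0): OK
Complementary slackness (lambda_i * g_i(x) = 0 for all i): FAILS

Verdict: the first failing condition is complementary_slackness -> comp.

comp


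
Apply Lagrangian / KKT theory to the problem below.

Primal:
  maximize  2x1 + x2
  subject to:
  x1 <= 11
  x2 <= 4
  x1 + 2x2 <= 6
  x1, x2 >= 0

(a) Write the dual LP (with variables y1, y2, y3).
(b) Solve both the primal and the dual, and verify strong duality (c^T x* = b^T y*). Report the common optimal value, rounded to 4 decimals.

The standard primal-dual pair for 'max c^T x s.t. A x <= b, x >= 0' is:
  Dual:  min b^T y  s.t.  A^T y >= c,  y >= 0.

So the dual LP is:
  minimize  11y1 + 4y2 + 6y3
  subject to:
    y1 + y3 >= 2
    y2 + 2y3 >= 1
    y1, y2, y3 >= 0

Solving the primal: x* = (6, 0).
  primal value c^T x* = 12.
Solving the dual: y* = (0, 0, 2).
  dual value b^T y* = 12.
Strong duality: c^T x* = b^T y*. Confirmed.

12


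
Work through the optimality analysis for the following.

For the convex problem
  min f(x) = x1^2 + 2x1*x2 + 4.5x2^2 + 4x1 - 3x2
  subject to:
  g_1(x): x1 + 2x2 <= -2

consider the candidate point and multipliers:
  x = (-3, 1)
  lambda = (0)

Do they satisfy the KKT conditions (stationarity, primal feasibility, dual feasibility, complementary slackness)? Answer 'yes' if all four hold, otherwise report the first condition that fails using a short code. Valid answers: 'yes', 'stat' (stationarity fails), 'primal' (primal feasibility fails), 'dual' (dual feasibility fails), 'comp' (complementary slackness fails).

Gradient of f: grad f(x) = Q x + c = (0, 0)
Constraint values g_i(x) = a_i^T x - b_i:
  g_1((-3, 1)) = 1
Stationarity residual: grad f(x) + sum_i lambda_i a_i = (0, 0)
  -> stationarity OK
Primal feasibility (all g_i <= 0): FAILS
Dual feasibility (all lambda_i >= 0): OK
Complementary slackness (lambda_i * g_i(x) = 0 for all i): OK

Verdict: the first failing condition is primal_feasibility -> primal.

primal


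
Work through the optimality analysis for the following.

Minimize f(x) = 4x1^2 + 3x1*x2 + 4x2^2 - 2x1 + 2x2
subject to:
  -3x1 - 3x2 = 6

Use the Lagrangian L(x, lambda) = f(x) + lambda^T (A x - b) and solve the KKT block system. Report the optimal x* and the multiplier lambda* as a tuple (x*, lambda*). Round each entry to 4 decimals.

Form the Lagrangian:
  L(x, lambda) = (1/2) x^T Q x + c^T x + lambda^T (A x - b)
Stationarity (grad_x L = 0): Q x + c + A^T lambda = 0.
Primal feasibility: A x = b.

This gives the KKT block system:
  [ Q   A^T ] [ x     ]   [-c ]
  [ A    0  ] [ lambda ] = [ b ]

Solving the linear system:
  x*      = (-0.6, -1.4)
  lambda* = (-3.6667)
  f(x*)   = 10.2

x* = (-0.6, -1.4), lambda* = (-3.6667)


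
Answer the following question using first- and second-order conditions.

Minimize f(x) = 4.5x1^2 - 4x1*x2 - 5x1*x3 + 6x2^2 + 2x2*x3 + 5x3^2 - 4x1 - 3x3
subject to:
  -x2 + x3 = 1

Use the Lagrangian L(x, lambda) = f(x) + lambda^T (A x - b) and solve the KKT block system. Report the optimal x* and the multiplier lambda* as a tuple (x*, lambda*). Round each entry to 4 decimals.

Form the Lagrangian:
  L(x, lambda) = (1/2) x^T Q x + c^T x + lambda^T (A x - b)
Stationarity (grad_x L = 0): Q x + c + A^T lambda = 0.
Primal feasibility: A x = b.

This gives the KKT block system:
  [ Q   A^T ] [ x     ]   [-c ]
  [ A    0  ] [ lambda ] = [ b ]

Solving the linear system:
  x*      = (1, 0, 1)
  lambda* = (-2)
  f(x*)   = -2.5

x* = (1, 0, 1), lambda* = (-2)


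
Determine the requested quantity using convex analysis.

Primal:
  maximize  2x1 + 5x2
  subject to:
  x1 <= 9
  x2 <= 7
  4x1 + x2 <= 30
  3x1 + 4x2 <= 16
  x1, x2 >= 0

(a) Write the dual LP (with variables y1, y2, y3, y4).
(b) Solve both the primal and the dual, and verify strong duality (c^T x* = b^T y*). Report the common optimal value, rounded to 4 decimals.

The standard primal-dual pair for 'max c^T x s.t. A x <= b, x >= 0' is:
  Dual:  min b^T y  s.t.  A^T y >= c,  y >= 0.

So the dual LP is:
  minimize  9y1 + 7y2 + 30y3 + 16y4
  subject to:
    y1 + 4y3 + 3y4 >= 2
    y2 + y3 + 4y4 >= 5
    y1, y2, y3, y4 >= 0

Solving the primal: x* = (0, 4).
  primal value c^T x* = 20.
Solving the dual: y* = (0, 0, 0, 1.25).
  dual value b^T y* = 20.
Strong duality: c^T x* = b^T y*. Confirmed.

20


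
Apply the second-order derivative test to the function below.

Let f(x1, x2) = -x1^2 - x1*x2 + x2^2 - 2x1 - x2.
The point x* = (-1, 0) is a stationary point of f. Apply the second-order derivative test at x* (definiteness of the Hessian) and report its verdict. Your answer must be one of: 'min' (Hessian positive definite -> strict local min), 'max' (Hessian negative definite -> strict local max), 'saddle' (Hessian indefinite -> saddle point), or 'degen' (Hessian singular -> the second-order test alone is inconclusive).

Compute the Hessian H = grad^2 f:
  H = [[-2, -1], [-1, 2]]
Verify stationarity: grad f(x*) = H x* + g = (0, 0).
Eigenvalues of H: -2.2361, 2.2361.
Eigenvalues have mixed signs, so H is indefinite -> x* is a saddle point.

saddle


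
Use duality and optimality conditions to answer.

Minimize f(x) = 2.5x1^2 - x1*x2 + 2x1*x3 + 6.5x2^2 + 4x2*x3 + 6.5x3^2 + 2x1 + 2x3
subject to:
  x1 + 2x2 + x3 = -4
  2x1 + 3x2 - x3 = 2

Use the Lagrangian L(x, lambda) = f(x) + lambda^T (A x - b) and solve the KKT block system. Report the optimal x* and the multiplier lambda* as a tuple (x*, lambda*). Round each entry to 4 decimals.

Form the Lagrangian:
  L(x, lambda) = (1/2) x^T Q x + c^T x + lambda^T (A x - b)
Stationarity (grad_x L = 0): Q x + c + A^T lambda = 0.
Primal feasibility: A x = b.

This gives the KKT block system:
  [ Q   A^T ] [ x     ]   [-c ]
  [ A    0  ] [ lambda ] = [ b ]

Solving the linear system:
  x*      = (0.1281, -0.4769, -3.1744)
  lambda* = (28.3559, -12.5623)
  f(x*)   = 66.2278

x* = (0.1281, -0.4769, -3.1744), lambda* = (28.3559, -12.5623)


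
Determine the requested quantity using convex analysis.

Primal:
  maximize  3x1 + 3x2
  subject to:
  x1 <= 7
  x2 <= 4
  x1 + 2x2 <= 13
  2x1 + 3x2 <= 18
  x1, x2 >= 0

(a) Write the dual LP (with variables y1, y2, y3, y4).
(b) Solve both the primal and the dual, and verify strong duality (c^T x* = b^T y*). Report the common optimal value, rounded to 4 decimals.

The standard primal-dual pair for 'max c^T x s.t. A x <= b, x >= 0' is:
  Dual:  min b^T y  s.t.  A^T y >= c,  y >= 0.

So the dual LP is:
  minimize  7y1 + 4y2 + 13y3 + 18y4
  subject to:
    y1 + y3 + 2y4 >= 3
    y2 + 2y3 + 3y4 >= 3
    y1, y2, y3, y4 >= 0

Solving the primal: x* = (7, 1.3333).
  primal value c^T x* = 25.
Solving the dual: y* = (1, 0, 0, 1).
  dual value b^T y* = 25.
Strong duality: c^T x* = b^T y*. Confirmed.

25


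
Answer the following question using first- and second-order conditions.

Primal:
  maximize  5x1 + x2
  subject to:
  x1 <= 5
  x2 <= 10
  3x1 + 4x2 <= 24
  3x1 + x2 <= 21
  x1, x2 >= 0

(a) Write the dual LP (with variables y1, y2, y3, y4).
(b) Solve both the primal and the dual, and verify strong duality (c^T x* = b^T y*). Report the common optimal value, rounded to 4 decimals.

The standard primal-dual pair for 'max c^T x s.t. A x <= b, x >= 0' is:
  Dual:  min b^T y  s.t.  A^T y >= c,  y >= 0.

So the dual LP is:
  minimize  5y1 + 10y2 + 24y3 + 21y4
  subject to:
    y1 + 3y3 + 3y4 >= 5
    y2 + 4y3 + y4 >= 1
    y1, y2, y3, y4 >= 0

Solving the primal: x* = (5, 2.25).
  primal value c^T x* = 27.25.
Solving the dual: y* = (4.25, 0, 0.25, 0).
  dual value b^T y* = 27.25.
Strong duality: c^T x* = b^T y*. Confirmed.

27.25


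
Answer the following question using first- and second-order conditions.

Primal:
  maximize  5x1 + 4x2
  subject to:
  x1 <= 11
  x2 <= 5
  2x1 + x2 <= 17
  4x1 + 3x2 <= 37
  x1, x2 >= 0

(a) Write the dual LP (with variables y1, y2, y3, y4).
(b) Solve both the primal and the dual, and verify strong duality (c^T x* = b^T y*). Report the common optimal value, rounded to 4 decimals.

The standard primal-dual pair for 'max c^T x s.t. A x <= b, x >= 0' is:
  Dual:  min b^T y  s.t.  A^T y >= c,  y >= 0.

So the dual LP is:
  minimize  11y1 + 5y2 + 17y3 + 37y4
  subject to:
    y1 + 2y3 + 4y4 >= 5
    y2 + y3 + 3y4 >= 4
    y1, y2, y3, y4 >= 0

Solving the primal: x* = (5.5, 5).
  primal value c^T x* = 47.5.
Solving the dual: y* = (0, 0.25, 0, 1.25).
  dual value b^T y* = 47.5.
Strong duality: c^T x* = b^T y*. Confirmed.

47.5


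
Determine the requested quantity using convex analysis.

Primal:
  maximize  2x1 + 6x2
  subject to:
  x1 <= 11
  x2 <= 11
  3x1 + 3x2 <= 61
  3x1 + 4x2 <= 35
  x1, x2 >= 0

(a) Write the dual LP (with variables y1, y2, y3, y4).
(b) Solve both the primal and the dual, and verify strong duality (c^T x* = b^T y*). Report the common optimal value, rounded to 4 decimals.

The standard primal-dual pair for 'max c^T x s.t. A x <= b, x >= 0' is:
  Dual:  min b^T y  s.t.  A^T y >= c,  y >= 0.

So the dual LP is:
  minimize  11y1 + 11y2 + 61y3 + 35y4
  subject to:
    y1 + 3y3 + 3y4 >= 2
    y2 + 3y3 + 4y4 >= 6
    y1, y2, y3, y4 >= 0

Solving the primal: x* = (0, 8.75).
  primal value c^T x* = 52.5.
Solving the dual: y* = (0, 0, 0, 1.5).
  dual value b^T y* = 52.5.
Strong duality: c^T x* = b^T y*. Confirmed.

52.5


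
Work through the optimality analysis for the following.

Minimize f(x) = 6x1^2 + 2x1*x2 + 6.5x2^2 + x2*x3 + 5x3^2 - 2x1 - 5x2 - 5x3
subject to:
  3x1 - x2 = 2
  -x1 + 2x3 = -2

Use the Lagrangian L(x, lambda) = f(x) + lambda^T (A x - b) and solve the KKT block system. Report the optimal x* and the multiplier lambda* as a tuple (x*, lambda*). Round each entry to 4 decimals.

Form the Lagrangian:
  L(x, lambda) = (1/2) x^T Q x + c^T x + lambda^T (A x - b)
Stationarity (grad_x L = 0): Q x + c + A^T lambda = 0.
Primal feasibility: A x = b.

This gives the KKT block system:
  [ Q   A^T ] [ x     ]   [-c ]
  [ A    0  ] [ lambda ] = [ b ]

Solving the linear system:
  x*      = (0.7543, 0.2628, -0.6229)
  lambda* = (-0.698, 5.4829)
  f(x*)   = 6.3268

x* = (0.7543, 0.2628, -0.6229), lambda* = (-0.698, 5.4829)


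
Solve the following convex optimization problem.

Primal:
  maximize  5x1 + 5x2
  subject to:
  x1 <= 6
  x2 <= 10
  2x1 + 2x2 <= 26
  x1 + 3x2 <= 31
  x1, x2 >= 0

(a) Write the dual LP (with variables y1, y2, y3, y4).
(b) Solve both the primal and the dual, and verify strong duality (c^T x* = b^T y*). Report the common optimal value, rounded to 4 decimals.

The standard primal-dual pair for 'max c^T x s.t. A x <= b, x >= 0' is:
  Dual:  min b^T y  s.t.  A^T y >= c,  y >= 0.

So the dual LP is:
  minimize  6y1 + 10y2 + 26y3 + 31y4
  subject to:
    y1 + 2y3 + y4 >= 5
    y2 + 2y3 + 3y4 >= 5
    y1, y2, y3, y4 >= 0

Solving the primal: x* = (6, 7).
  primal value c^T x* = 65.
Solving the dual: y* = (0, 0, 2.5, 0).
  dual value b^T y* = 65.
Strong duality: c^T x* = b^T y*. Confirmed.

65


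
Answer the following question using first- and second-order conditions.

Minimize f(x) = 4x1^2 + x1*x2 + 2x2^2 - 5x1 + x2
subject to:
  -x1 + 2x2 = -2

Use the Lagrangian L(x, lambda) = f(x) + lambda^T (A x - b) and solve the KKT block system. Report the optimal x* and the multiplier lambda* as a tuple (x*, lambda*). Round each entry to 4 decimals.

Form the Lagrangian:
  L(x, lambda) = (1/2) x^T Q x + c^T x + lambda^T (A x - b)
Stationarity (grad_x L = 0): Q x + c + A^T lambda = 0.
Primal feasibility: A x = b.

This gives the KKT block system:
  [ Q   A^T ] [ x     ]   [-c ]
  [ A    0  ] [ lambda ] = [ b ]

Solving the linear system:
  x*      = (0.75, -0.625)
  lambda* = (0.375)
  f(x*)   = -1.8125

x* = (0.75, -0.625), lambda* = (0.375)


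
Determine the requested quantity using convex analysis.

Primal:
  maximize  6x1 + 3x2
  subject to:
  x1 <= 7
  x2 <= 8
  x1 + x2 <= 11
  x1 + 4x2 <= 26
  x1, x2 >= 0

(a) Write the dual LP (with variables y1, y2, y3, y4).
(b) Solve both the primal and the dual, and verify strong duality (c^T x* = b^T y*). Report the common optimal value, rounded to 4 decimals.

The standard primal-dual pair for 'max c^T x s.t. A x <= b, x >= 0' is:
  Dual:  min b^T y  s.t.  A^T y >= c,  y >= 0.

So the dual LP is:
  minimize  7y1 + 8y2 + 11y3 + 26y4
  subject to:
    y1 + y3 + y4 >= 6
    y2 + y3 + 4y4 >= 3
    y1, y2, y3, y4 >= 0

Solving the primal: x* = (7, 4).
  primal value c^T x* = 54.
Solving the dual: y* = (3, 0, 3, 0).
  dual value b^T y* = 54.
Strong duality: c^T x* = b^T y*. Confirmed.

54


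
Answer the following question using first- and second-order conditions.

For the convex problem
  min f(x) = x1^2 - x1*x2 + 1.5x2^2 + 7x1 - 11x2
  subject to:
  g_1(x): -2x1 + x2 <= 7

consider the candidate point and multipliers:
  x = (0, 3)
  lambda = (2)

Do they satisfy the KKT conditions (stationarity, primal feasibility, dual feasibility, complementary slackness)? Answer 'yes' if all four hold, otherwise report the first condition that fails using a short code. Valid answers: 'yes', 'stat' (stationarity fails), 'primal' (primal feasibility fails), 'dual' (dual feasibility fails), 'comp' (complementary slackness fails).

Gradient of f: grad f(x) = Q x + c = (4, -2)
Constraint values g_i(x) = a_i^T x - b_i:
  g_1((0, 3)) = -4
Stationarity residual: grad f(x) + sum_i lambda_i a_i = (0, 0)
  -> stationarity OK
Primal feasibility (all g_i <= 0): OK
Dual feasibility (all lambda_i >= 0): OK
Complementary slackness (lambda_i * g_i(x) = 0 for all i): FAILS

Verdict: the first failing condition is complementary_slackness -> comp.

comp


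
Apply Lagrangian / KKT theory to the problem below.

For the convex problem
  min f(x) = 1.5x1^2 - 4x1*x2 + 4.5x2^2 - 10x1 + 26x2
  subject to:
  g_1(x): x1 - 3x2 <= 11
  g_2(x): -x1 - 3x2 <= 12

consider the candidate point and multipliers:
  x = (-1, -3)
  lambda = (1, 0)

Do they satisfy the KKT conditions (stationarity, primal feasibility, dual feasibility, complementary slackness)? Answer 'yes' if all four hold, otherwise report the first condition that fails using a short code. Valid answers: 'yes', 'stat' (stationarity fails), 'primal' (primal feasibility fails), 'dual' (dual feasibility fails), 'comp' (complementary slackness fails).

Gradient of f: grad f(x) = Q x + c = (-1, 3)
Constraint values g_i(x) = a_i^T x - b_i:
  g_1((-1, -3)) = -3
  g_2((-1, -3)) = -2
Stationarity residual: grad f(x) + sum_i lambda_i a_i = (0, 0)
  -> stationarity OK
Primal feasibility (all g_i <= 0): OK
Dual feasibility (all lambda_i >= 0): OK
Complementary slackness (lambda_i * g_i(x) = 0 for all i): FAILS

Verdict: the first failing condition is complementary_slackness -> comp.

comp


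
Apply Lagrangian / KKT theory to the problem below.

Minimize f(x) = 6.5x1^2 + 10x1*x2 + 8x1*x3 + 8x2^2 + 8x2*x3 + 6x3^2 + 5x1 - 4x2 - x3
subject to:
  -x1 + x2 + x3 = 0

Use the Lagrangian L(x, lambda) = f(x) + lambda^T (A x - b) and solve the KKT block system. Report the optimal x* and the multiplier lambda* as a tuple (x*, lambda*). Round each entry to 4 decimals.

Form the Lagrangian:
  L(x, lambda) = (1/2) x^T Q x + c^T x + lambda^T (A x - b)
Stationarity (grad_x L = 0): Q x + c + A^T lambda = 0.
Primal feasibility: A x = b.

This gives the KKT block system:
  [ Q   A^T ] [ x     ]   [-c ]
  [ A    0  ] [ lambda ] = [ b ]

Solving the linear system:
  x*      = (-0.0861, 0.2357, -0.3217)
  lambda* = (3.6639)
  f(x*)   = -0.5256

x* = (-0.0861, 0.2357, -0.3217), lambda* = (3.6639)


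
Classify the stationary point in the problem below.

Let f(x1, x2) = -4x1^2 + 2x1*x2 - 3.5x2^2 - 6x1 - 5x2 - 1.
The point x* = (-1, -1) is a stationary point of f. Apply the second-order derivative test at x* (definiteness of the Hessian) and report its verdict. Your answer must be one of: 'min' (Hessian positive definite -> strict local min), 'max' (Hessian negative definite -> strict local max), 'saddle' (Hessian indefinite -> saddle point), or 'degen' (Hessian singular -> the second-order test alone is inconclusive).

Compute the Hessian H = grad^2 f:
  H = [[-8, 2], [2, -7]]
Verify stationarity: grad f(x*) = H x* + g = (0, 0).
Eigenvalues of H: -9.5616, -5.4384.
Both eigenvalues < 0, so H is negative definite -> x* is a strict local max.

max


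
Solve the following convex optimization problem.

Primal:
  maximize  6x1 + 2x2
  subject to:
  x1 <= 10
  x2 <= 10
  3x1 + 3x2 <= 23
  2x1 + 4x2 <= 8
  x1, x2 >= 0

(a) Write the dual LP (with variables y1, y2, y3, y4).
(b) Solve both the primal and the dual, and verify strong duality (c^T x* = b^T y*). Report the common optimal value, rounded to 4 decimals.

The standard primal-dual pair for 'max c^T x s.t. A x <= b, x >= 0' is:
  Dual:  min b^T y  s.t.  A^T y >= c,  y >= 0.

So the dual LP is:
  minimize  10y1 + 10y2 + 23y3 + 8y4
  subject to:
    y1 + 3y3 + 2y4 >= 6
    y2 + 3y3 + 4y4 >= 2
    y1, y2, y3, y4 >= 0

Solving the primal: x* = (4, 0).
  primal value c^T x* = 24.
Solving the dual: y* = (0, 0, 0, 3).
  dual value b^T y* = 24.
Strong duality: c^T x* = b^T y*. Confirmed.

24


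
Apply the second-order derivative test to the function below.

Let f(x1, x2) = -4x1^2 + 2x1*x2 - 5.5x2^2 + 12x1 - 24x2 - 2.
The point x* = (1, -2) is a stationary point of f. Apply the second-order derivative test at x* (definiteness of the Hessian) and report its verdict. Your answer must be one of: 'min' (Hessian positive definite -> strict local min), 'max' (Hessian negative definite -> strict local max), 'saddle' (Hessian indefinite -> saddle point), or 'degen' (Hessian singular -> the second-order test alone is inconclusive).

Compute the Hessian H = grad^2 f:
  H = [[-8, 2], [2, -11]]
Verify stationarity: grad f(x*) = H x* + g = (0, 0).
Eigenvalues of H: -12, -7.
Both eigenvalues < 0, so H is negative definite -> x* is a strict local max.

max


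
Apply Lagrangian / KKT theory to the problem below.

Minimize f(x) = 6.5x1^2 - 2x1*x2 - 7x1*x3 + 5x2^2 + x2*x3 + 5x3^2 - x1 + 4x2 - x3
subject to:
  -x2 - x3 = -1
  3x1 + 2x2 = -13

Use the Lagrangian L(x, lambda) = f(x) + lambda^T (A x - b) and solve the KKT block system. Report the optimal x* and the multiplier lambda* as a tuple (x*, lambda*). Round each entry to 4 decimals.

Form the Lagrangian:
  L(x, lambda) = (1/2) x^T Q x + c^T x + lambda^T (A x - b)
Stationarity (grad_x L = 0): Q x + c + A^T lambda = 0.
Primal feasibility: A x = b.

This gives the KKT block system:
  [ Q   A^T ] [ x     ]   [-c ]
  [ A    0  ] [ lambda ] = [ b ]

Solving the linear system:
  x*      = (-3.6623, -1.0065, 2.0065)
  lambda* = (43.6948, 20.2143)
  f(x*)   = 152.0552

x* = (-3.6623, -1.0065, 2.0065), lambda* = (43.6948, 20.2143)


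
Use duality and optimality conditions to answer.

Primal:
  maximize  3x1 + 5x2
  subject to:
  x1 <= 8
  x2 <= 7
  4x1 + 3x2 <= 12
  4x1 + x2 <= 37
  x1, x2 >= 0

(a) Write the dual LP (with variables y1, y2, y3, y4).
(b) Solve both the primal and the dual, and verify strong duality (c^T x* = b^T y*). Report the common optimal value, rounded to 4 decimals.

The standard primal-dual pair for 'max c^T x s.t. A x <= b, x >= 0' is:
  Dual:  min b^T y  s.t.  A^T y >= c,  y >= 0.

So the dual LP is:
  minimize  8y1 + 7y2 + 12y3 + 37y4
  subject to:
    y1 + 4y3 + 4y4 >= 3
    y2 + 3y3 + y4 >= 5
    y1, y2, y3, y4 >= 0

Solving the primal: x* = (0, 4).
  primal value c^T x* = 20.
Solving the dual: y* = (0, 0, 1.6667, 0).
  dual value b^T y* = 20.
Strong duality: c^T x* = b^T y*. Confirmed.

20


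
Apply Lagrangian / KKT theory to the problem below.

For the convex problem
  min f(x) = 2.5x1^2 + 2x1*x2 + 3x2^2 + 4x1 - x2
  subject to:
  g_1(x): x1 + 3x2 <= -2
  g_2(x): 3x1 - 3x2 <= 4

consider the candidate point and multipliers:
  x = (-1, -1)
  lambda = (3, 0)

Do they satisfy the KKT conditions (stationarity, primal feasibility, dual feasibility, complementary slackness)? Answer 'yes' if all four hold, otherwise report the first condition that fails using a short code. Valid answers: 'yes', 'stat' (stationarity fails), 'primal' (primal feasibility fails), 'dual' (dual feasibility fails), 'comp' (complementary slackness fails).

Gradient of f: grad f(x) = Q x + c = (-3, -9)
Constraint values g_i(x) = a_i^T x - b_i:
  g_1((-1, -1)) = -2
  g_2((-1, -1)) = -4
Stationarity residual: grad f(x) + sum_i lambda_i a_i = (0, 0)
  -> stationarity OK
Primal feasibility (all g_i <= 0): OK
Dual feasibility (all lambda_i >= 0): OK
Complementary slackness (lambda_i * g_i(x) = 0 for all i): FAILS

Verdict: the first failing condition is complementary_slackness -> comp.

comp


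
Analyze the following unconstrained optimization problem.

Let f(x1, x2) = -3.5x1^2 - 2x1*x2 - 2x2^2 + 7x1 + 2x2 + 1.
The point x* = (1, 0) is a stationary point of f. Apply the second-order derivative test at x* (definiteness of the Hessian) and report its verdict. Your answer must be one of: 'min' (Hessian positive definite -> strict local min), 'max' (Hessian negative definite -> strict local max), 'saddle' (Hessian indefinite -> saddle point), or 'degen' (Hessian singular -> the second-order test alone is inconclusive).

Compute the Hessian H = grad^2 f:
  H = [[-7, -2], [-2, -4]]
Verify stationarity: grad f(x*) = H x* + g = (0, 0).
Eigenvalues of H: -8, -3.
Both eigenvalues < 0, so H is negative definite -> x* is a strict local max.

max


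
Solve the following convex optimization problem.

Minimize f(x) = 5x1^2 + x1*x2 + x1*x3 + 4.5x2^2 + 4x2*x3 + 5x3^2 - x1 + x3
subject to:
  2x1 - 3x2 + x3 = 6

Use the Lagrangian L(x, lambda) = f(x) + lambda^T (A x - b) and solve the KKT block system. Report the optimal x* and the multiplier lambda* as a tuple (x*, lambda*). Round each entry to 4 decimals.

Form the Lagrangian:
  L(x, lambda) = (1/2) x^T Q x + c^T x + lambda^T (A x - b)
Stationarity (grad_x L = 0): Q x + c + A^T lambda = 0.
Primal feasibility: A x = b.

This gives the KKT block system:
  [ Q   A^T ] [ x     ]   [-c ]
  [ A    0  ] [ lambda ] = [ b ]

Solving the linear system:
  x*      = (0.7318, -1.3022, 0.63)
  lambda* = (-2.8227)
  f(x*)   = 8.4171

x* = (0.7318, -1.3022, 0.63), lambda* = (-2.8227)


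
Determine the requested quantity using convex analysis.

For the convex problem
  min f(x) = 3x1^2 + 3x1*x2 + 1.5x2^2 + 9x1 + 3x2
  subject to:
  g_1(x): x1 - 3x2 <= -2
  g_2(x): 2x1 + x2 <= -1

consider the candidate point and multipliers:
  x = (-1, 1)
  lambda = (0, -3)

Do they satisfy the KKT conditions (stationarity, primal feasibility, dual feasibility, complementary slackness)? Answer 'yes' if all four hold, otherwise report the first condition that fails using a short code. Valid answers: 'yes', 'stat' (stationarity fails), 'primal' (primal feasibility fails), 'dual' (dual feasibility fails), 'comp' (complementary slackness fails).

Gradient of f: grad f(x) = Q x + c = (6, 3)
Constraint values g_i(x) = a_i^T x - b_i:
  g_1((-1, 1)) = -2
  g_2((-1, 1)) = 0
Stationarity residual: grad f(x) + sum_i lambda_i a_i = (0, 0)
  -> stationarity OK
Primal feasibility (all g_i <= 0): OK
Dual feasibility (all lambda_i >= 0): FAILS
Complementary slackness (lambda_i * g_i(x) = 0 for all i): OK

Verdict: the first failing condition is dual_feasibility -> dual.

dual


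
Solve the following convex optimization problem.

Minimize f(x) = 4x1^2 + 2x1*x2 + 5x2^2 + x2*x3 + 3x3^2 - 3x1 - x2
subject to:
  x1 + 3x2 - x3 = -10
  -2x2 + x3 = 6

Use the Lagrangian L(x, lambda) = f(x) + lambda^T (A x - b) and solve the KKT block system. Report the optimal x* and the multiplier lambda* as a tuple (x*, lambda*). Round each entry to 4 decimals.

Form the Lagrangian:
  L(x, lambda) = (1/2) x^T Q x + c^T x + lambda^T (A x - b)
Stationarity (grad_x L = 0): Q x + c + A^T lambda = 0.
Primal feasibility: A x = b.

This gives the KKT block system:
  [ Q   A^T ] [ x     ]   [-c ]
  [ A    0  ] [ lambda ] = [ b ]

Solving the linear system:
  x*      = (-1.5238, -2.4762, 1.0476)
  lambda* = (20.1429, 16.3333)
  f(x*)   = 55.2381

x* = (-1.5238, -2.4762, 1.0476), lambda* = (20.1429, 16.3333)


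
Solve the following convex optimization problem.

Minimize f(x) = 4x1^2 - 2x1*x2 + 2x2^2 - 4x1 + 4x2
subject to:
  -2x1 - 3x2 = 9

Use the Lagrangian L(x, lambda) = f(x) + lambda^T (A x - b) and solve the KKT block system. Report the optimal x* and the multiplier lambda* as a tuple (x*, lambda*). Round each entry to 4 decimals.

Form the Lagrangian:
  L(x, lambda) = (1/2) x^T Q x + c^T x + lambda^T (A x - b)
Stationarity (grad_x L = 0): Q x + c + A^T lambda = 0.
Primal feasibility: A x = b.

This gives the KKT block system:
  [ Q   A^T ] [ x     ]   [-c ]
  [ A    0  ] [ lambda ] = [ b ]

Solving the linear system:
  x*      = (-0.5893, -2.6071)
  lambda* = (-1.75)
  f(x*)   = 3.8393

x* = (-0.5893, -2.6071), lambda* = (-1.75)


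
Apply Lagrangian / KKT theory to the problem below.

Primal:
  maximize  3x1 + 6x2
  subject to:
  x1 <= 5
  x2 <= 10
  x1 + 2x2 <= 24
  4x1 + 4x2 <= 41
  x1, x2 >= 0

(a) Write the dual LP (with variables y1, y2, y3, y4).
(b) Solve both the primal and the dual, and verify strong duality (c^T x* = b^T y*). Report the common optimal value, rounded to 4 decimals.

The standard primal-dual pair for 'max c^T x s.t. A x <= b, x >= 0' is:
  Dual:  min b^T y  s.t.  A^T y >= c,  y >= 0.

So the dual LP is:
  minimize  5y1 + 10y2 + 24y3 + 41y4
  subject to:
    y1 + y3 + 4y4 >= 3
    y2 + 2y3 + 4y4 >= 6
    y1, y2, y3, y4 >= 0

Solving the primal: x* = (0.25, 10).
  primal value c^T x* = 60.75.
Solving the dual: y* = (0, 3, 0, 0.75).
  dual value b^T y* = 60.75.
Strong duality: c^T x* = b^T y*. Confirmed.

60.75


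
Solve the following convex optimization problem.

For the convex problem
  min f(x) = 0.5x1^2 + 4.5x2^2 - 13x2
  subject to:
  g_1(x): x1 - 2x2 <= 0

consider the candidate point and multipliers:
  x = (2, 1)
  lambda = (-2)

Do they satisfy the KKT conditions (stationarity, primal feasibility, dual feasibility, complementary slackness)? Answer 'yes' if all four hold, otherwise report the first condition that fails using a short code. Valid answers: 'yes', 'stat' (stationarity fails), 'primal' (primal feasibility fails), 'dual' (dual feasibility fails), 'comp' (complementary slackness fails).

Gradient of f: grad f(x) = Q x + c = (2, -4)
Constraint values g_i(x) = a_i^T x - b_i:
  g_1((2, 1)) = 0
Stationarity residual: grad f(x) + sum_i lambda_i a_i = (0, 0)
  -> stationarity OK
Primal feasibility (all g_i <= 0): OK
Dual feasibility (all lambda_i >= 0): FAILS
Complementary slackness (lambda_i * g_i(x) = 0 for all i): OK

Verdict: the first failing condition is dual_feasibility -> dual.

dual


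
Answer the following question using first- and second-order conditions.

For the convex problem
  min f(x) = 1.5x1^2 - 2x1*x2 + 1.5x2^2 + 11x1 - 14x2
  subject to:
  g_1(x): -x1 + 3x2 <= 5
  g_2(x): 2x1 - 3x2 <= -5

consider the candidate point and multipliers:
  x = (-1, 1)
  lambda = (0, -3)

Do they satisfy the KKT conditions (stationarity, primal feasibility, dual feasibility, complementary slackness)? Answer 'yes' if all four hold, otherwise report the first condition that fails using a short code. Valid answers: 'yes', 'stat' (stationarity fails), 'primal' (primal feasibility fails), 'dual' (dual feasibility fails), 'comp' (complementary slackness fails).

Gradient of f: grad f(x) = Q x + c = (6, -9)
Constraint values g_i(x) = a_i^T x - b_i:
  g_1((-1, 1)) = -1
  g_2((-1, 1)) = 0
Stationarity residual: grad f(x) + sum_i lambda_i a_i = (0, 0)
  -> stationarity OK
Primal feasibility (all g_i <= 0): OK
Dual feasibility (all lambda_i >= 0): FAILS
Complementary slackness (lambda_i * g_i(x) = 0 for all i): OK

Verdict: the first failing condition is dual_feasibility -> dual.

dual


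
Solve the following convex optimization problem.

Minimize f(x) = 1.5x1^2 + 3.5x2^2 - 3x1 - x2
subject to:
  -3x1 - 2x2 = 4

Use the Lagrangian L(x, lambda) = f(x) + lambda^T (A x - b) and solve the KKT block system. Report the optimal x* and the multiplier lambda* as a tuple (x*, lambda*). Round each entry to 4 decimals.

Form the Lagrangian:
  L(x, lambda) = (1/2) x^T Q x + c^T x + lambda^T (A x - b)
Stationarity (grad_x L = 0): Q x + c + A^T lambda = 0.
Primal feasibility: A x = b.

This gives the KKT block system:
  [ Q   A^T ] [ x     ]   [-c ]
  [ A    0  ] [ lambda ] = [ b ]

Solving the linear system:
  x*      = (-1.04, -0.44)
  lambda* = (-2.04)
  f(x*)   = 5.86

x* = (-1.04, -0.44), lambda* = (-2.04)


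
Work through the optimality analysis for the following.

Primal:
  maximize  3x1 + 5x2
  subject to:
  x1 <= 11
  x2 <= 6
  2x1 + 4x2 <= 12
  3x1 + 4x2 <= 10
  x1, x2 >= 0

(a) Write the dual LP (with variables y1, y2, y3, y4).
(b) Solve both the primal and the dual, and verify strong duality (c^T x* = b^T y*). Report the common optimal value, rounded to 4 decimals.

The standard primal-dual pair for 'max c^T x s.t. A x <= b, x >= 0' is:
  Dual:  min b^T y  s.t.  A^T y >= c,  y >= 0.

So the dual LP is:
  minimize  11y1 + 6y2 + 12y3 + 10y4
  subject to:
    y1 + 2y3 + 3y4 >= 3
    y2 + 4y3 + 4y4 >= 5
    y1, y2, y3, y4 >= 0

Solving the primal: x* = (0, 2.5).
  primal value c^T x* = 12.5.
Solving the dual: y* = (0, 0, 0, 1.25).
  dual value b^T y* = 12.5.
Strong duality: c^T x* = b^T y*. Confirmed.

12.5


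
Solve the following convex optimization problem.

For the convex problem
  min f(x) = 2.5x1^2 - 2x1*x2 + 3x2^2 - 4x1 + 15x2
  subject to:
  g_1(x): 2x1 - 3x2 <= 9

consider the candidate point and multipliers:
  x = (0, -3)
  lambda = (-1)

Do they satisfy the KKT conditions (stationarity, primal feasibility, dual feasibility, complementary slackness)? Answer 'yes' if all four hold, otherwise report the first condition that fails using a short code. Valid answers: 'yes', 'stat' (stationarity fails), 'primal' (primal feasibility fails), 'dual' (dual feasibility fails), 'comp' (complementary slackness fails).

Gradient of f: grad f(x) = Q x + c = (2, -3)
Constraint values g_i(x) = a_i^T x - b_i:
  g_1((0, -3)) = 0
Stationarity residual: grad f(x) + sum_i lambda_i a_i = (0, 0)
  -> stationarity OK
Primal feasibility (all g_i <= 0): OK
Dual feasibility (all lambda_i >= 0): FAILS
Complementary slackness (lambda_i * g_i(x) = 0 for all i): OK

Verdict: the first failing condition is dual_feasibility -> dual.

dual


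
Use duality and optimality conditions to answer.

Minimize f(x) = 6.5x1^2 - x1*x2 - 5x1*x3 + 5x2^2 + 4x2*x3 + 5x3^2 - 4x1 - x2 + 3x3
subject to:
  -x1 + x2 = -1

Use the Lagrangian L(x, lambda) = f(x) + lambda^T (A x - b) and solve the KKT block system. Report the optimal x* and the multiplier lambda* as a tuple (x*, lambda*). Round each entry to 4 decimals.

Form the Lagrangian:
  L(x, lambda) = (1/2) x^T Q x + c^T x + lambda^T (A x - b)
Stationarity (grad_x L = 0): Q x + c + A^T lambda = 0.
Primal feasibility: A x = b.

This gives the KKT block system:
  [ Q   A^T ] [ x     ]   [-c ]
  [ A    0  ] [ lambda ] = [ b ]

Solving the linear system:
  x*      = (0.6746, -0.3254, 0.1675)
  lambda* = (4.2584)
  f(x*)   = 1.1938

x* = (0.6746, -0.3254, 0.1675), lambda* = (4.2584)


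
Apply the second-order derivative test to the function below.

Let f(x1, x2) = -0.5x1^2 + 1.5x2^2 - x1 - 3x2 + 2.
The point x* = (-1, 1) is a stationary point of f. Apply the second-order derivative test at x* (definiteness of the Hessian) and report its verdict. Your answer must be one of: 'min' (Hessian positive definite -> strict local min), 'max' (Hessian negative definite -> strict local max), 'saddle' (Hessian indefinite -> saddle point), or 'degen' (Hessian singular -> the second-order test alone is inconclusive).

Compute the Hessian H = grad^2 f:
  H = [[-1, 0], [0, 3]]
Verify stationarity: grad f(x*) = H x* + g = (0, 0).
Eigenvalues of H: -1, 3.
Eigenvalues have mixed signs, so H is indefinite -> x* is a saddle point.

saddle


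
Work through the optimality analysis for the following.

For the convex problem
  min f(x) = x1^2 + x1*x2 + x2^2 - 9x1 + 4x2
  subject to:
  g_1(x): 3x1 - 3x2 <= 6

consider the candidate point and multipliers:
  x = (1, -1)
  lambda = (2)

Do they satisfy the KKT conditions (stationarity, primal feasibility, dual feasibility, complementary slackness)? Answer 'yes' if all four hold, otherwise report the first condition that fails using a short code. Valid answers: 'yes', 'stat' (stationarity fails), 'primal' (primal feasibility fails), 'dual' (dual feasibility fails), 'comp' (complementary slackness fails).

Gradient of f: grad f(x) = Q x + c = (-8, 3)
Constraint values g_i(x) = a_i^T x - b_i:
  g_1((1, -1)) = 0
Stationarity residual: grad f(x) + sum_i lambda_i a_i = (-2, -3)
  -> stationarity FAILS
Primal feasibility (all g_i <= 0): OK
Dual feasibility (all lambda_i >= 0): OK
Complementary slackness (lambda_i * g_i(x) = 0 for all i): OK

Verdict: the first failing condition is stationarity -> stat.

stat


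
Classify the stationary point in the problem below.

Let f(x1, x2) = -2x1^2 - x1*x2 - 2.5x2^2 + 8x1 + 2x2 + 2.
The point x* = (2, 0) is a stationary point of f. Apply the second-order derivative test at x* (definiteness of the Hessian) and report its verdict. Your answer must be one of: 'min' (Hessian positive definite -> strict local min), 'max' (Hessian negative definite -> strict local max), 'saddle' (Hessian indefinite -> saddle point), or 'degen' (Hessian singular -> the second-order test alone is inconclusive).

Compute the Hessian H = grad^2 f:
  H = [[-4, -1], [-1, -5]]
Verify stationarity: grad f(x*) = H x* + g = (0, 0).
Eigenvalues of H: -5.618, -3.382.
Both eigenvalues < 0, so H is negative definite -> x* is a strict local max.

max


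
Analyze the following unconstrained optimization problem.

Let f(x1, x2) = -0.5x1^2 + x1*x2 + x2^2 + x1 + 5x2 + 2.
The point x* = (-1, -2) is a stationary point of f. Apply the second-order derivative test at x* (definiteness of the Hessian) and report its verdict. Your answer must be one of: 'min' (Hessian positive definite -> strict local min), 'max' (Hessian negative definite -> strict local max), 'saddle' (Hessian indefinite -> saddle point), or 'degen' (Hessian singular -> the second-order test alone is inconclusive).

Compute the Hessian H = grad^2 f:
  H = [[-1, 1], [1, 2]]
Verify stationarity: grad f(x*) = H x* + g = (0, 0).
Eigenvalues of H: -1.3028, 2.3028.
Eigenvalues have mixed signs, so H is indefinite -> x* is a saddle point.

saddle


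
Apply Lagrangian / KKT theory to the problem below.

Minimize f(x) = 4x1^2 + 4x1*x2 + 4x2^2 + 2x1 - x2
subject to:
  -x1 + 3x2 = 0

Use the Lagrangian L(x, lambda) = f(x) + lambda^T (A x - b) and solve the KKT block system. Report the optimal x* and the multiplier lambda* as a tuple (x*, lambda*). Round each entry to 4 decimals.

Form the Lagrangian:
  L(x, lambda) = (1/2) x^T Q x + c^T x + lambda^T (A x - b)
Stationarity (grad_x L = 0): Q x + c + A^T lambda = 0.
Primal feasibility: A x = b.

This gives the KKT block system:
  [ Q   A^T ] [ x     ]   [-c ]
  [ A    0  ] [ lambda ] = [ b ]

Solving the linear system:
  x*      = (-0.1442, -0.0481)
  lambda* = (0.6538)
  f(x*)   = -0.1202

x* = (-0.1442, -0.0481), lambda* = (0.6538)


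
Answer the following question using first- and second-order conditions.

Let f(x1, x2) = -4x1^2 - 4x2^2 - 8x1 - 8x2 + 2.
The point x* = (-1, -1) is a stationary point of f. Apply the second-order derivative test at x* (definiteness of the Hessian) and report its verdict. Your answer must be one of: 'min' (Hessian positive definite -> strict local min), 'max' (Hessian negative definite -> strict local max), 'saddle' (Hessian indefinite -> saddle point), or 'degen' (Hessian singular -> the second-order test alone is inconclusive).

Compute the Hessian H = grad^2 f:
  H = [[-8, 0], [0, -8]]
Verify stationarity: grad f(x*) = H x* + g = (0, 0).
Eigenvalues of H: -8, -8.
Both eigenvalues < 0, so H is negative definite -> x* is a strict local max.

max


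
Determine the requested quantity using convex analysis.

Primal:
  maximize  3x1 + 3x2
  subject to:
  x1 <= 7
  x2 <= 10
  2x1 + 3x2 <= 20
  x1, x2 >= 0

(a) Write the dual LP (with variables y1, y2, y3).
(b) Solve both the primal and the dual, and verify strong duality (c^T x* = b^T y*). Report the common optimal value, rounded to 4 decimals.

The standard primal-dual pair for 'max c^T x s.t. A x <= b, x >= 0' is:
  Dual:  min b^T y  s.t.  A^T y >= c,  y >= 0.

So the dual LP is:
  minimize  7y1 + 10y2 + 20y3
  subject to:
    y1 + 2y3 >= 3
    y2 + 3y3 >= 3
    y1, y2, y3 >= 0

Solving the primal: x* = (7, 2).
  primal value c^T x* = 27.
Solving the dual: y* = (1, 0, 1).
  dual value b^T y* = 27.
Strong duality: c^T x* = b^T y*. Confirmed.

27


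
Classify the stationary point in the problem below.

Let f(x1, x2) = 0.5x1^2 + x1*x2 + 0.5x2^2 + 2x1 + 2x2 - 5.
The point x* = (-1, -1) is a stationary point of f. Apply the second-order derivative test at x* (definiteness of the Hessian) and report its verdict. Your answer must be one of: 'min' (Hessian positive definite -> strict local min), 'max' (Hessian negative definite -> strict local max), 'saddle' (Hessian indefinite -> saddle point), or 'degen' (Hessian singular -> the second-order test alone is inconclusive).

Compute the Hessian H = grad^2 f:
  H = [[1, 1], [1, 1]]
Verify stationarity: grad f(x*) = H x* + g = (0, 0).
Eigenvalues of H: 0, 2.
H has a zero eigenvalue (singular; positive semidefinite but not definite), so H is neither positive definite, negative definite, nor indefinite. The second-order test alone is inconclusive -> degen.
(Indeed, f is constant along the null direction of H through x*, so x* is not a strict local extremum.)

degen
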